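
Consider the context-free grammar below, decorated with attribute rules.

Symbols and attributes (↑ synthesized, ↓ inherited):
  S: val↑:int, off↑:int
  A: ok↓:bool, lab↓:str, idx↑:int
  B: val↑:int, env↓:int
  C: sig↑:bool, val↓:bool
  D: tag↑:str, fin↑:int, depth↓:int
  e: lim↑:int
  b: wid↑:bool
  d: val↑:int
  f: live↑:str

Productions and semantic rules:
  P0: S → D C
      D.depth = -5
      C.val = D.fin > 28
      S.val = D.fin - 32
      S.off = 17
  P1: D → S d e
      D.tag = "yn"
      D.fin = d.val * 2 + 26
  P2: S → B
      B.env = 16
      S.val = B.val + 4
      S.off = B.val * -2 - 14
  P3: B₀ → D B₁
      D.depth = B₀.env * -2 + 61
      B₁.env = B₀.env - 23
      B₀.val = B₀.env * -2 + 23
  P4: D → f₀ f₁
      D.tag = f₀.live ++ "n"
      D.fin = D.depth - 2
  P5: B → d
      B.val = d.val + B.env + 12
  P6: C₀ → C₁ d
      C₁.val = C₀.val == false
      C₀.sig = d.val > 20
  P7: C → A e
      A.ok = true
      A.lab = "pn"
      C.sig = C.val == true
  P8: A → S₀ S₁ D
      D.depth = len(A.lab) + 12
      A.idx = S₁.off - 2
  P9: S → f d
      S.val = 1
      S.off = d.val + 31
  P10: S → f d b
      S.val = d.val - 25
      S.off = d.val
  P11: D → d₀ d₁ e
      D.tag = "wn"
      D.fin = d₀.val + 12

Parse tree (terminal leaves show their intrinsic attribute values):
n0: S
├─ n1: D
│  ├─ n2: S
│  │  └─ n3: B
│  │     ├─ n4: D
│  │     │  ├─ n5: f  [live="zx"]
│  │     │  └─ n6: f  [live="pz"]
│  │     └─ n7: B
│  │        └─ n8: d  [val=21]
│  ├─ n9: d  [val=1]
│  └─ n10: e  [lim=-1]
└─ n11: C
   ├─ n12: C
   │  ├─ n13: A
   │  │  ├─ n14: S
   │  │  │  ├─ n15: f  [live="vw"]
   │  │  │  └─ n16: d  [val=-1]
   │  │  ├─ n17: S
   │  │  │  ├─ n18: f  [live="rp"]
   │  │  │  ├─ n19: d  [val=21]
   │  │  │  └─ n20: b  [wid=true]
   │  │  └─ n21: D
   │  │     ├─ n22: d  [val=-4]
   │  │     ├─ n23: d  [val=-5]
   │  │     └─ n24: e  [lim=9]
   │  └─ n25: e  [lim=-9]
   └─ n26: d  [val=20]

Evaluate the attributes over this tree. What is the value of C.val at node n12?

true

1. n1.depth = -5  [-5]
2. n3.env = 16  [16]
3. n4.depth = 29  [B₀.env * -2 + 61]
4. n5.live = "zx"  [terminal]
5. n6.live = "pz"  [terminal]
6. n4.tag = "zxn"  [f₀.live ++ "n"]
7. n4.fin = 27  [D.depth - 2]
8. n7.env = -7  [B₀.env - 23]
9. n8.val = 21  [terminal]
10. n7.val = 26  [d.val + B.env + 12]
11. n3.val = -9  [B₀.env * -2 + 23]
12. n2.val = -5  [B.val + 4]
13. n2.off = 4  [B.val * -2 - 14]
14. n9.val = 1  [terminal]
15. n10.lim = -1  [terminal]
16. n1.tag = "yn"  ["yn"]
17. n1.fin = 28  [d.val * 2 + 26]
18. n11.val = false  [D.fin > 28]
19. n12.val = true  [C₀.val == false]
20. n13.ok = true  [true]
21. n13.lab = "pn"  ["pn"]
22. n15.live = "vw"  [terminal]
23. n16.val = -1  [terminal]
24. n14.val = 1  [1]
25. n14.off = 30  [d.val + 31]
26. n18.live = "rp"  [terminal]
27. n19.val = 21  [terminal]
28. n20.wid = true  [terminal]
29. n17.val = -4  [d.val - 25]
30. n17.off = 21  [d.val]
31. n21.depth = 14  [len(A.lab) + 12]
32. n22.val = -4  [terminal]
33. n23.val = -5  [terminal]
34. n24.lim = 9  [terminal]
35. n21.tag = "wn"  ["wn"]
36. n21.fin = 8  [d₀.val + 12]
37. n13.idx = 19  [S₁.off - 2]
38. n25.lim = -9  [terminal]
39. n12.sig = true  [C.val == true]
40. n26.val = 20  [terminal]
41. n11.sig = false  [d.val > 20]
42. n0.val = -4  [D.fin - 32]
43. n0.off = 17  [17]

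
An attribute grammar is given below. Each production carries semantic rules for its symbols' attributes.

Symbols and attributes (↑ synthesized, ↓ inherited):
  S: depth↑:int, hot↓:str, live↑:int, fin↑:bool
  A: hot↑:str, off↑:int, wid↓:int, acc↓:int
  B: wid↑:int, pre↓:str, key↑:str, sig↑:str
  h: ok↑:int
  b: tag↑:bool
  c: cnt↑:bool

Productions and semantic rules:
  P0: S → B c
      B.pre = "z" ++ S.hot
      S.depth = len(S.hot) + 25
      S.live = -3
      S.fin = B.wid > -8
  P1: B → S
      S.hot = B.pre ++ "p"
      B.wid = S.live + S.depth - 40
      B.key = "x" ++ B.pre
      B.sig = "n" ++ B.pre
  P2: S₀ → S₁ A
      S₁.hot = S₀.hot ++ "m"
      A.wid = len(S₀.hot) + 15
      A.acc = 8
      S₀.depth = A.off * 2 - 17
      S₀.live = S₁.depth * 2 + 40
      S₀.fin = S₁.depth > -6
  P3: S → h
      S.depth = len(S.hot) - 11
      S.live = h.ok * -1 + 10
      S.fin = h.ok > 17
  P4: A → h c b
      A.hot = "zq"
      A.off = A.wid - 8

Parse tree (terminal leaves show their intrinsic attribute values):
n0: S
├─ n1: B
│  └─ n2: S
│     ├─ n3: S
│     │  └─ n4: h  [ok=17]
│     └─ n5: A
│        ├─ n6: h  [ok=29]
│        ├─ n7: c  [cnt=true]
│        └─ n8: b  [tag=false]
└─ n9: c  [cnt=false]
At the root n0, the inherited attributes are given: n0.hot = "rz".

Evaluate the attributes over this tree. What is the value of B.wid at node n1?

-7

1. n0.hot = "rz"  [given at root]
2. n1.pre = "zrz"  ["z" ++ S.hot]
3. n2.hot = "zrzp"  [B.pre ++ "p"]
4. n3.hot = "zrzpm"  [S₀.hot ++ "m"]
5. n4.ok = 17  [terminal]
6. n3.depth = -6  [len(S.hot) - 11]
7. n3.live = -7  [h.ok * -1 + 10]
8. n3.fin = false  [h.ok > 17]
9. n5.wid = 19  [len(S₀.hot) + 15]
10. n5.acc = 8  [8]
11. n6.ok = 29  [terminal]
12. n7.cnt = true  [terminal]
13. n8.tag = false  [terminal]
14. n5.hot = "zq"  ["zq"]
15. n5.off = 11  [A.wid - 8]
16. n2.depth = 5  [A.off * 2 - 17]
17. n2.live = 28  [S₁.depth * 2 + 40]
18. n2.fin = false  [S₁.depth > -6]
19. n1.wid = -7  [S.live + S.depth - 40]
20. n1.key = "xzrz"  ["x" ++ B.pre]
21. n1.sig = "nzrz"  ["n" ++ B.pre]
22. n9.cnt = false  [terminal]
23. n0.depth = 27  [len(S.hot) + 25]
24. n0.live = -3  [-3]
25. n0.fin = true  [B.wid > -8]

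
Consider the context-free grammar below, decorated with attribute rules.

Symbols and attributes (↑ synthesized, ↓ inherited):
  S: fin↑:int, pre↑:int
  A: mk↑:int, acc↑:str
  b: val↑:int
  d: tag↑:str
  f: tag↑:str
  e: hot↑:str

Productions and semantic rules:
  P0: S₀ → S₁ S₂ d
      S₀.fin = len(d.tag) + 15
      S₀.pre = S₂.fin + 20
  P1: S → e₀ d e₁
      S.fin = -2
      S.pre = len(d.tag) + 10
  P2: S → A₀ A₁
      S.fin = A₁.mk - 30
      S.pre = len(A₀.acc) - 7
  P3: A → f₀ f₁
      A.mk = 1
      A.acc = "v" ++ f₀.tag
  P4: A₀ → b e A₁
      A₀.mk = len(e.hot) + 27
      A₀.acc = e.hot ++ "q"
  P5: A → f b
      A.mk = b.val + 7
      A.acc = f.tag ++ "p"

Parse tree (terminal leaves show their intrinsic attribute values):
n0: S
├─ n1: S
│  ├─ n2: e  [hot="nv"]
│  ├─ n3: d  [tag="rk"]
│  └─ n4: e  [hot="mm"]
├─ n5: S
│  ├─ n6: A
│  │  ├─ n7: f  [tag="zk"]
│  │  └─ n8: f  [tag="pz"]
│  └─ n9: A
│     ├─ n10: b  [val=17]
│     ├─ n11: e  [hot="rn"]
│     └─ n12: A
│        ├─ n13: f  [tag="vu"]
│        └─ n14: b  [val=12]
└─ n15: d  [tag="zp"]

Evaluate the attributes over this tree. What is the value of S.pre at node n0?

19

1. n2.hot = "nv"  [terminal]
2. n3.tag = "rk"  [terminal]
3. n4.hot = "mm"  [terminal]
4. n1.fin = -2  [-2]
5. n1.pre = 12  [len(d.tag) + 10]
6. n7.tag = "zk"  [terminal]
7. n8.tag = "pz"  [terminal]
8. n6.mk = 1  [1]
9. n6.acc = "vzk"  ["v" ++ f₀.tag]
10. n10.val = 17  [terminal]
11. n11.hot = "rn"  [terminal]
12. n13.tag = "vu"  [terminal]
13. n14.val = 12  [terminal]
14. n12.mk = 19  [b.val + 7]
15. n12.acc = "vup"  [f.tag ++ "p"]
16. n9.mk = 29  [len(e.hot) + 27]
17. n9.acc = "rnq"  [e.hot ++ "q"]
18. n5.fin = -1  [A₁.mk - 30]
19. n5.pre = -4  [len(A₀.acc) - 7]
20. n15.tag = "zp"  [terminal]
21. n0.fin = 17  [len(d.tag) + 15]
22. n0.pre = 19  [S₂.fin + 20]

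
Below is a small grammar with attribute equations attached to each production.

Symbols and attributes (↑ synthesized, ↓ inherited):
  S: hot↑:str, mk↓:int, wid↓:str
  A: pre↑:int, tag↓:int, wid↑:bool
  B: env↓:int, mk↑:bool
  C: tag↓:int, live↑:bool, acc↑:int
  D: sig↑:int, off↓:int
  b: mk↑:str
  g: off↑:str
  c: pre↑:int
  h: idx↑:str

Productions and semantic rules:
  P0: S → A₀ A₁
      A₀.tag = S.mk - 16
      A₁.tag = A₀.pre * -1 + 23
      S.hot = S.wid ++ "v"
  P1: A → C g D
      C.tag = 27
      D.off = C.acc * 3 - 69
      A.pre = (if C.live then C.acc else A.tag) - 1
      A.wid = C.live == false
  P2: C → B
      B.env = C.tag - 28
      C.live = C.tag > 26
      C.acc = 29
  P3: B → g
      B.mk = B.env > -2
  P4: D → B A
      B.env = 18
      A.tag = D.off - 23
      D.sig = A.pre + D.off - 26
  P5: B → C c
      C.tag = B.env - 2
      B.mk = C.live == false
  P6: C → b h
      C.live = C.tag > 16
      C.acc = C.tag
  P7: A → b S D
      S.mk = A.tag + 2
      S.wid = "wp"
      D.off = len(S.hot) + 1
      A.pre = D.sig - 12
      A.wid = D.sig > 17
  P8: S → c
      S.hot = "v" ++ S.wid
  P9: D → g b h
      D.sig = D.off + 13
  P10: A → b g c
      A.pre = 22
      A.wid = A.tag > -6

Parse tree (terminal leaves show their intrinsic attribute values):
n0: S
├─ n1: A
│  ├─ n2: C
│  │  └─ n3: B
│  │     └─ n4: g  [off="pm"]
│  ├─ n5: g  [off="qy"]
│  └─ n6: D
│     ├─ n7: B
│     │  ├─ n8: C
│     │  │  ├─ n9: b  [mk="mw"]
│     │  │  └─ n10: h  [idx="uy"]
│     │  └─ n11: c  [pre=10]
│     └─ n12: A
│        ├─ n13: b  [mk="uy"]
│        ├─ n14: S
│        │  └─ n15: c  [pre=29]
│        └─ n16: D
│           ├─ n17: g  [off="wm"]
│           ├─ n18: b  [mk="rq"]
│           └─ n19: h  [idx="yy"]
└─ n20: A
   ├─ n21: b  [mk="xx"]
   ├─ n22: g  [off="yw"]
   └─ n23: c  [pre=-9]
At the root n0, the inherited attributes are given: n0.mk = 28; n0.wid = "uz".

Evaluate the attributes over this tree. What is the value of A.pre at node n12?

5

1. n0.mk = 28  [given at root]
2. n0.wid = "uz"  [given at root]
3. n1.tag = 12  [S.mk - 16]
4. n2.tag = 27  [27]
5. n3.env = -1  [C.tag - 28]
6. n4.off = "pm"  [terminal]
7. n3.mk = true  [B.env > -2]
8. n2.live = true  [C.tag > 26]
9. n2.acc = 29  [29]
10. n5.off = "qy"  [terminal]
11. n6.off = 18  [C.acc * 3 - 69]
12. n7.env = 18  [18]
13. n8.tag = 16  [B.env - 2]
14. n9.mk = "mw"  [terminal]
15. n10.idx = "uy"  [terminal]
16. n8.live = false  [C.tag > 16]
17. n8.acc = 16  [C.tag]
18. n11.pre = 10  [terminal]
19. n7.mk = true  [C.live == false]
20. n12.tag = -5  [D.off - 23]
21. n13.mk = "uy"  [terminal]
22. n14.mk = -3  [A.tag + 2]
23. n14.wid = "wp"  ["wp"]
24. n15.pre = 29  [terminal]
25. n14.hot = "vwp"  ["v" ++ S.wid]
26. n16.off = 4  [len(S.hot) + 1]
27. n17.off = "wm"  [terminal]
28. n18.mk = "rq"  [terminal]
29. n19.idx = "yy"  [terminal]
30. n16.sig = 17  [D.off + 13]
31. n12.pre = 5  [D.sig - 12]
32. n12.wid = false  [D.sig > 17]
33. n6.sig = -3  [A.pre + D.off - 26]
34. n1.pre = 28  [(if C.live then C.acc else A.tag) - 1]
35. n1.wid = false  [C.live == false]
36. n20.tag = -5  [A₀.pre * -1 + 23]
37. n21.mk = "xx"  [terminal]
38. n22.off = "yw"  [terminal]
39. n23.pre = -9  [terminal]
40. n20.pre = 22  [22]
41. n20.wid = true  [A.tag > -6]
42. n0.hot = "uzv"  [S.wid ++ "v"]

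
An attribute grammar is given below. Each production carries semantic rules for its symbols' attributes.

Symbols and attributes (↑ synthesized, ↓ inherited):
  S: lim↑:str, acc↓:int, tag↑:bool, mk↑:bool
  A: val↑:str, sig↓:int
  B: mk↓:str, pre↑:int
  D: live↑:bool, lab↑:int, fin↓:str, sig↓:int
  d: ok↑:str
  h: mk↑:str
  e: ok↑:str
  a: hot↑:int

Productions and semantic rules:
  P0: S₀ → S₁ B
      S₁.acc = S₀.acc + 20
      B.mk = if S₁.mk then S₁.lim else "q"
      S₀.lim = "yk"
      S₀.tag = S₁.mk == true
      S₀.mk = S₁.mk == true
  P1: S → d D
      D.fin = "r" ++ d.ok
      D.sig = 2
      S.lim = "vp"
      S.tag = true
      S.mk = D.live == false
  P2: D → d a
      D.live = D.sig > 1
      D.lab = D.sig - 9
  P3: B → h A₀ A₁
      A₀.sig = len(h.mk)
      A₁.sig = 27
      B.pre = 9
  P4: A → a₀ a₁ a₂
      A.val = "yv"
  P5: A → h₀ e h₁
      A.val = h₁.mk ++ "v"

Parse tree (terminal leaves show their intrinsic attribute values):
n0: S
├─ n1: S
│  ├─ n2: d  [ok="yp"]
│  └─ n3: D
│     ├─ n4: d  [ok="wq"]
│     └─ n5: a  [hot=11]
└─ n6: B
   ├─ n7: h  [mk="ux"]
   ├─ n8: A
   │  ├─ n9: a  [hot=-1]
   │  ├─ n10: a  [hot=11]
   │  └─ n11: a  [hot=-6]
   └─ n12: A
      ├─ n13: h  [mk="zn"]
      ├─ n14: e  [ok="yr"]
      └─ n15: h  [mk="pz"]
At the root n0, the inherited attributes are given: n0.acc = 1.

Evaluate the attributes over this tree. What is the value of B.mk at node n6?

"q"

1. n0.acc = 1  [given at root]
2. n1.acc = 21  [S₀.acc + 20]
3. n2.ok = "yp"  [terminal]
4. n3.fin = "ryp"  ["r" ++ d.ok]
5. n3.sig = 2  [2]
6. n4.ok = "wq"  [terminal]
7. n5.hot = 11  [terminal]
8. n3.live = true  [D.sig > 1]
9. n3.lab = -7  [D.sig - 9]
10. n1.lim = "vp"  ["vp"]
11. n1.tag = true  [true]
12. n1.mk = false  [D.live == false]
13. n6.mk = "q"  [if S₁.mk then S₁.lim else "q"]
14. n7.mk = "ux"  [terminal]
15. n8.sig = 2  [len(h.mk)]
16. n9.hot = -1  [terminal]
17. n10.hot = 11  [terminal]
18. n11.hot = -6  [terminal]
19. n8.val = "yv"  ["yv"]
20. n12.sig = 27  [27]
21. n13.mk = "zn"  [terminal]
22. n14.ok = "yr"  [terminal]
23. n15.mk = "pz"  [terminal]
24. n12.val = "pzv"  [h₁.mk ++ "v"]
25. n6.pre = 9  [9]
26. n0.lim = "yk"  ["yk"]
27. n0.tag = false  [S₁.mk == true]
28. n0.mk = false  [S₁.mk == true]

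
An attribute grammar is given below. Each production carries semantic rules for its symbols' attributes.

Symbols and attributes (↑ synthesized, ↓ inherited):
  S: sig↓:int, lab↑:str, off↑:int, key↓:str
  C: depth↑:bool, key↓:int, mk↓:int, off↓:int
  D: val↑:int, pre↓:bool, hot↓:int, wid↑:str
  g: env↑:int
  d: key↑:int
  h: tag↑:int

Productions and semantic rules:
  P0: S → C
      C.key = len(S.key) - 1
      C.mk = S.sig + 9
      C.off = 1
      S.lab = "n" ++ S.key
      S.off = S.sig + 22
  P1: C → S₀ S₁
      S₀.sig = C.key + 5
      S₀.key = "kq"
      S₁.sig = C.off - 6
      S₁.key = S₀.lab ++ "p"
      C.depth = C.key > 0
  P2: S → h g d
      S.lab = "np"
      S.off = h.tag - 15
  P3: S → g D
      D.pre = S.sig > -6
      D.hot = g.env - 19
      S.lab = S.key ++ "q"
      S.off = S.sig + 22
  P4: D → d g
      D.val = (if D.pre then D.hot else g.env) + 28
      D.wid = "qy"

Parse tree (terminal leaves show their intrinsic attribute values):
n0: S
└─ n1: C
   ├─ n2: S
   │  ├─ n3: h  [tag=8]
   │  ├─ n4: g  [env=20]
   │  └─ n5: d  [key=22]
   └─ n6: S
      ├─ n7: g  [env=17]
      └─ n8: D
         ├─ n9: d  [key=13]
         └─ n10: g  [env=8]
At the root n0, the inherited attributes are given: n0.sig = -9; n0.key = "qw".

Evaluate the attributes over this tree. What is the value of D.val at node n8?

26

1. n0.sig = -9  [given at root]
2. n0.key = "qw"  [given at root]
3. n1.key = 1  [len(S.key) - 1]
4. n1.mk = 0  [S.sig + 9]
5. n1.off = 1  [1]
6. n2.sig = 6  [C.key + 5]
7. n2.key = "kq"  ["kq"]
8. n3.tag = 8  [terminal]
9. n4.env = 20  [terminal]
10. n5.key = 22  [terminal]
11. n2.lab = "np"  ["np"]
12. n2.off = -7  [h.tag - 15]
13. n6.sig = -5  [C.off - 6]
14. n6.key = "npp"  [S₀.lab ++ "p"]
15. n7.env = 17  [terminal]
16. n8.pre = true  [S.sig > -6]
17. n8.hot = -2  [g.env - 19]
18. n9.key = 13  [terminal]
19. n10.env = 8  [terminal]
20. n8.val = 26  [(if D.pre then D.hot else g.env) + 28]
21. n8.wid = "qy"  ["qy"]
22. n6.lab = "nppq"  [S.key ++ "q"]
23. n6.off = 17  [S.sig + 22]
24. n1.depth = true  [C.key > 0]
25. n0.lab = "nqw"  ["n" ++ S.key]
26. n0.off = 13  [S.sig + 22]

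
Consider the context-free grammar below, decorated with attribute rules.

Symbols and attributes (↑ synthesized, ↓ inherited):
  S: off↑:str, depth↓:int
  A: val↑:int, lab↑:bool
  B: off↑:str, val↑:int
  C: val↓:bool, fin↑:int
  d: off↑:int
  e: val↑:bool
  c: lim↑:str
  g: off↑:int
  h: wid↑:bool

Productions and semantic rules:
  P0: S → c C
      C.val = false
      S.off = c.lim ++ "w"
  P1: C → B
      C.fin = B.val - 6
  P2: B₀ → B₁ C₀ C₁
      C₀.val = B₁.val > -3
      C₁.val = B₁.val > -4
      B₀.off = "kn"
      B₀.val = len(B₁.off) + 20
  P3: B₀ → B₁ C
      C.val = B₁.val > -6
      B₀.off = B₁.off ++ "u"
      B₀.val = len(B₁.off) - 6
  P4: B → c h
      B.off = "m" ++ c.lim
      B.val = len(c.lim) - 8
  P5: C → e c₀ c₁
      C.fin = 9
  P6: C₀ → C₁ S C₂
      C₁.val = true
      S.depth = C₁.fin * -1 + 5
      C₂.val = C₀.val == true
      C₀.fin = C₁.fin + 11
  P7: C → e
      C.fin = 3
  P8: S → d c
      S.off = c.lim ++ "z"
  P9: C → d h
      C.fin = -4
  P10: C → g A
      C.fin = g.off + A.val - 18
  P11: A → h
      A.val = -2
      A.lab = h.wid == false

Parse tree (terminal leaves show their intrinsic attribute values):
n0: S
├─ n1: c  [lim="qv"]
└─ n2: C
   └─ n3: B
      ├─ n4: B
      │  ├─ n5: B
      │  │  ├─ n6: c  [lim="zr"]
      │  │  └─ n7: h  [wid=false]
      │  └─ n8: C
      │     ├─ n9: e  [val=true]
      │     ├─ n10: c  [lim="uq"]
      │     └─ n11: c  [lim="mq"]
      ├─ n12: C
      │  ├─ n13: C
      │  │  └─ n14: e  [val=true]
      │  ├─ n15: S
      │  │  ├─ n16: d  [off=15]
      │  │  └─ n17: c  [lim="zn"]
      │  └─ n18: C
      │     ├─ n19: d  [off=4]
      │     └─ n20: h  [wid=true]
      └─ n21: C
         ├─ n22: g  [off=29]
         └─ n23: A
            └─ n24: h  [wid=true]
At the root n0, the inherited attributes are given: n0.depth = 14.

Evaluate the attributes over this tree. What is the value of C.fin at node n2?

1. n0.depth = 14  [given at root]
2. n1.lim = "qv"  [terminal]
3. n2.val = false  [false]
4. n6.lim = "zr"  [terminal]
5. n7.wid = false  [terminal]
6. n5.off = "mzr"  ["m" ++ c.lim]
7. n5.val = -6  [len(c.lim) - 8]
8. n8.val = false  [B₁.val > -6]
9. n9.val = true  [terminal]
10. n10.lim = "uq"  [terminal]
11. n11.lim = "mq"  [terminal]
12. n8.fin = 9  [9]
13. n4.off = "mzru"  [B₁.off ++ "u"]
14. n4.val = -3  [len(B₁.off) - 6]
15. n12.val = false  [B₁.val > -3]
16. n13.val = true  [true]
17. n14.val = true  [terminal]
18. n13.fin = 3  [3]
19. n15.depth = 2  [C₁.fin * -1 + 5]
20. n16.off = 15  [terminal]
21. n17.lim = "zn"  [terminal]
22. n15.off = "znz"  [c.lim ++ "z"]
23. n18.val = false  [C₀.val == true]
24. n19.off = 4  [terminal]
25. n20.wid = true  [terminal]
26. n18.fin = -4  [-4]
27. n12.fin = 14  [C₁.fin + 11]
28. n21.val = true  [B₁.val > -4]
29. n22.off = 29  [terminal]
30. n24.wid = true  [terminal]
31. n23.val = -2  [-2]
32. n23.lab = false  [h.wid == false]
33. n21.fin = 9  [g.off + A.val - 18]
34. n3.off = "kn"  ["kn"]
35. n3.val = 24  [len(B₁.off) + 20]
36. n2.fin = 18  [B.val - 6]
37. n0.off = "qvw"  [c.lim ++ "w"]

18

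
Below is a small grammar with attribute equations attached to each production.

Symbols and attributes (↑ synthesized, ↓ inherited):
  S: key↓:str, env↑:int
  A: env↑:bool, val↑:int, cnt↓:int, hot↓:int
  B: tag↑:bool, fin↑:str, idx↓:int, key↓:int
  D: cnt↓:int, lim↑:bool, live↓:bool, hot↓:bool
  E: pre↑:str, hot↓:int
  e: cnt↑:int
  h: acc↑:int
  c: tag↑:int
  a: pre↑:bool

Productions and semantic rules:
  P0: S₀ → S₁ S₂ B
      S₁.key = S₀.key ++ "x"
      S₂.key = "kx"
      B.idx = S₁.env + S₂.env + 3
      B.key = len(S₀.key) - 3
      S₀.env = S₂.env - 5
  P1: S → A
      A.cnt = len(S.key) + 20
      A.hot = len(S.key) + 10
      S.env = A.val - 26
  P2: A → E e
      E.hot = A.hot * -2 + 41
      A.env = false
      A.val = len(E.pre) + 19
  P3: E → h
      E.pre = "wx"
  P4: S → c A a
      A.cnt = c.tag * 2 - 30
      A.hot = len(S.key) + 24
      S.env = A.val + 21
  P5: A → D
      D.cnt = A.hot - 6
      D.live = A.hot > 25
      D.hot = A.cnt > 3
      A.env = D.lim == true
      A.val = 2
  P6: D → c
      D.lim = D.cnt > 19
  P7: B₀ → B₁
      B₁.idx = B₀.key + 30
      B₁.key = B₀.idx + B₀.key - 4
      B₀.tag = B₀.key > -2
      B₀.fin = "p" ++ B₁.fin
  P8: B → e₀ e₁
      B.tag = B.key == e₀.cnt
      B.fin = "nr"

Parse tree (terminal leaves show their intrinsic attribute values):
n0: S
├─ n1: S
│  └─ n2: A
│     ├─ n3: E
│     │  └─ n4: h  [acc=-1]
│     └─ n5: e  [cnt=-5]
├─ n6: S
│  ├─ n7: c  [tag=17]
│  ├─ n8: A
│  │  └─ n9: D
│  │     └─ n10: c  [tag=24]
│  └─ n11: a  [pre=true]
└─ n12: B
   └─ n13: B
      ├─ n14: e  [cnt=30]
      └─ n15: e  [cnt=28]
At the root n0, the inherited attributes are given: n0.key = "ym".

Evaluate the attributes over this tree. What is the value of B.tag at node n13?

1. n0.key = "ym"  [given at root]
2. n1.key = "ymx"  [S₀.key ++ "x"]
3. n2.cnt = 23  [len(S.key) + 20]
4. n2.hot = 13  [len(S.key) + 10]
5. n3.hot = 15  [A.hot * -2 + 41]
6. n4.acc = -1  [terminal]
7. n3.pre = "wx"  ["wx"]
8. n5.cnt = -5  [terminal]
9. n2.env = false  [false]
10. n2.val = 21  [len(E.pre) + 19]
11. n1.env = -5  [A.val - 26]
12. n6.key = "kx"  ["kx"]
13. n7.tag = 17  [terminal]
14. n8.cnt = 4  [c.tag * 2 - 30]
15. n8.hot = 26  [len(S.key) + 24]
16. n9.cnt = 20  [A.hot - 6]
17. n9.live = true  [A.hot > 25]
18. n9.hot = true  [A.cnt > 3]
19. n10.tag = 24  [terminal]
20. n9.lim = true  [D.cnt > 19]
21. n8.env = true  [D.lim == true]
22. n8.val = 2  [2]
23. n11.pre = true  [terminal]
24. n6.env = 23  [A.val + 21]
25. n12.idx = 21  [S₁.env + S₂.env + 3]
26. n12.key = -1  [len(S₀.key) - 3]
27. n13.idx = 29  [B₀.key + 30]
28. n13.key = 16  [B₀.idx + B₀.key - 4]
29. n14.cnt = 30  [terminal]
30. n15.cnt = 28  [terminal]
31. n13.tag = false  [B.key == e₀.cnt]
32. n13.fin = "nr"  ["nr"]
33. n12.tag = true  [B₀.key > -2]
34. n12.fin = "pnr"  ["p" ++ B₁.fin]
35. n0.env = 18  [S₂.env - 5]

false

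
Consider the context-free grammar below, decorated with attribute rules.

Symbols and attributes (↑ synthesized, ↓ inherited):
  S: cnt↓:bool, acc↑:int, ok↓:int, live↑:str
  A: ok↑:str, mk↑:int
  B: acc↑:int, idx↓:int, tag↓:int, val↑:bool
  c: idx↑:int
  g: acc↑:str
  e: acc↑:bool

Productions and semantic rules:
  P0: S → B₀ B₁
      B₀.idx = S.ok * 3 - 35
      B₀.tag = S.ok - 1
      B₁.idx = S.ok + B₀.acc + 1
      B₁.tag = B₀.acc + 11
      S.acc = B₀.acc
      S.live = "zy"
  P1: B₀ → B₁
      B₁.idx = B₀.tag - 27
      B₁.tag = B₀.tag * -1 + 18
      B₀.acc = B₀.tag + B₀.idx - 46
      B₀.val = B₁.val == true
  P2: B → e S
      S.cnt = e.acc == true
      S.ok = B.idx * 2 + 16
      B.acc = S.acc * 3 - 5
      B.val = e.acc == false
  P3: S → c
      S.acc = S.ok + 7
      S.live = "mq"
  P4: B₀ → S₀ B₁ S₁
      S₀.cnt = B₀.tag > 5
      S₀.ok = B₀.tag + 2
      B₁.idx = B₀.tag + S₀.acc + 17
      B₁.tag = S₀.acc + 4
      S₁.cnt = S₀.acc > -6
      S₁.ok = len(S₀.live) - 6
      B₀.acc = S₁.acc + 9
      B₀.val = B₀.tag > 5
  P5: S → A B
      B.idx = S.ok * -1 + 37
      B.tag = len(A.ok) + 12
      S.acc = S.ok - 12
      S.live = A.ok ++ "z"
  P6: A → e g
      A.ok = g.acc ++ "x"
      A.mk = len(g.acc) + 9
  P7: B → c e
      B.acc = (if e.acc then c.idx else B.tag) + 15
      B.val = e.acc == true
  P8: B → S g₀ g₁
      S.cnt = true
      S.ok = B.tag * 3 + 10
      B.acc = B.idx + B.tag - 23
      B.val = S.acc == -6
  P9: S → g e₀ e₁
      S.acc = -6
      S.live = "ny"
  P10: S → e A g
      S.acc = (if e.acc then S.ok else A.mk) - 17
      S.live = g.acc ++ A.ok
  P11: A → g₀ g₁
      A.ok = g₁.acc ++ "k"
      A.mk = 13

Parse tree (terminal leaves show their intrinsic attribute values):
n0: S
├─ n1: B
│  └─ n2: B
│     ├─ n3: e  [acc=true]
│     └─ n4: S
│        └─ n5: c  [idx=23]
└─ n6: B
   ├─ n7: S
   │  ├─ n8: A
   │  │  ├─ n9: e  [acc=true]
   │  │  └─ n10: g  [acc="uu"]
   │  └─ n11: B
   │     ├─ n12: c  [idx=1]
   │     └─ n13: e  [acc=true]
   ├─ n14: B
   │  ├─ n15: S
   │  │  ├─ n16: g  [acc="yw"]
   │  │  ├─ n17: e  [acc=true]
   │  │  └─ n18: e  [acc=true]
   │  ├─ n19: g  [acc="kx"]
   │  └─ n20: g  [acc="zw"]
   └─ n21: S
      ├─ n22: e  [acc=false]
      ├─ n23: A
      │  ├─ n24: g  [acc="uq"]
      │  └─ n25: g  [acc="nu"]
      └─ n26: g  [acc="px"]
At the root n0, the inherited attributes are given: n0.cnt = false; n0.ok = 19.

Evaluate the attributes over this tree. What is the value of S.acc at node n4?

1. n0.cnt = false  [given at root]
2. n0.ok = 19  [given at root]
3. n1.idx = 22  [S.ok * 3 - 35]
4. n1.tag = 18  [S.ok - 1]
5. n2.idx = -9  [B₀.tag - 27]
6. n2.tag = 0  [B₀.tag * -1 + 18]
7. n3.acc = true  [terminal]
8. n4.cnt = true  [e.acc == true]
9. n4.ok = -2  [B.idx * 2 + 16]
10. n5.idx = 23  [terminal]
11. n4.acc = 5  [S.ok + 7]
12. n4.live = "mq"  ["mq"]
13. n2.acc = 10  [S.acc * 3 - 5]
14. n2.val = false  [e.acc == false]
15. n1.acc = -6  [B₀.tag + B₀.idx - 46]
16. n1.val = false  [B₁.val == true]
17. n6.idx = 14  [S.ok + B₀.acc + 1]
18. n6.tag = 5  [B₀.acc + 11]
19. n7.cnt = false  [B₀.tag > 5]
20. n7.ok = 7  [B₀.tag + 2]
21. n9.acc = true  [terminal]
22. n10.acc = "uu"  [terminal]
23. n8.ok = "uux"  [g.acc ++ "x"]
24. n8.mk = 11  [len(g.acc) + 9]
25. n11.idx = 30  [S.ok * -1 + 37]
26. n11.tag = 15  [len(A.ok) + 12]
27. n12.idx = 1  [terminal]
28. n13.acc = true  [terminal]
29. n11.acc = 16  [(if e.acc then c.idx else B.tag) + 15]
30. n11.val = true  [e.acc == true]
31. n7.acc = -5  [S.ok - 12]
32. n7.live = "uuxz"  [A.ok ++ "z"]
33. n14.idx = 17  [B₀.tag + S₀.acc + 17]
34. n14.tag = -1  [S₀.acc + 4]
35. n15.cnt = true  [true]
36. n15.ok = 7  [B.tag * 3 + 10]
37. n16.acc = "yw"  [terminal]
38. n17.acc = true  [terminal]
39. n18.acc = true  [terminal]
40. n15.acc = -6  [-6]
41. n15.live = "ny"  ["ny"]
42. n19.acc = "kx"  [terminal]
43. n20.acc = "zw"  [terminal]
44. n14.acc = -7  [B.idx + B.tag - 23]
45. n14.val = true  [S.acc == -6]
46. n21.cnt = true  [S₀.acc > -6]
47. n21.ok = -2  [len(S₀.live) - 6]
48. n22.acc = false  [terminal]
49. n24.acc = "uq"  [terminal]
50. n25.acc = "nu"  [terminal]
51. n23.ok = "nuk"  [g₁.acc ++ "k"]
52. n23.mk = 13  [13]
53. n26.acc = "px"  [terminal]
54. n21.acc = -4  [(if e.acc then S.ok else A.mk) - 17]
55. n21.live = "pxnuk"  [g.acc ++ A.ok]
56. n6.acc = 5  [S₁.acc + 9]
57. n6.val = false  [B₀.tag > 5]
58. n0.acc = -6  [B₀.acc]
59. n0.live = "zy"  ["zy"]

5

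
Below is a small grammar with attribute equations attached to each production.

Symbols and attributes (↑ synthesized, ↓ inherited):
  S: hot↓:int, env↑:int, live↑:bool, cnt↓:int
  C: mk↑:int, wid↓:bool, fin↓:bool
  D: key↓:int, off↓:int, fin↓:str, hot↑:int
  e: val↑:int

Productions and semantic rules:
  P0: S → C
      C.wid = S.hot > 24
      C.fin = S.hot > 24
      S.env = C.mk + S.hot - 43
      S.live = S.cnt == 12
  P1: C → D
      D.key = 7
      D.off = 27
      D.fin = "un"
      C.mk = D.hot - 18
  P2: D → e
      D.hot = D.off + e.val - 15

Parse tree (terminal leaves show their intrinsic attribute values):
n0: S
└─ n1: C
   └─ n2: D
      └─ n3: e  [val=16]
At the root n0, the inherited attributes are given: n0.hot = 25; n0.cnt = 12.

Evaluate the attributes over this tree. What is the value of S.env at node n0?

1. n0.hot = 25  [given at root]
2. n0.cnt = 12  [given at root]
3. n1.wid = true  [S.hot > 24]
4. n1.fin = true  [S.hot > 24]
5. n2.key = 7  [7]
6. n2.off = 27  [27]
7. n2.fin = "un"  ["un"]
8. n3.val = 16  [terminal]
9. n2.hot = 28  [D.off + e.val - 15]
10. n1.mk = 10  [D.hot - 18]
11. n0.env = -8  [C.mk + S.hot - 43]
12. n0.live = true  [S.cnt == 12]

-8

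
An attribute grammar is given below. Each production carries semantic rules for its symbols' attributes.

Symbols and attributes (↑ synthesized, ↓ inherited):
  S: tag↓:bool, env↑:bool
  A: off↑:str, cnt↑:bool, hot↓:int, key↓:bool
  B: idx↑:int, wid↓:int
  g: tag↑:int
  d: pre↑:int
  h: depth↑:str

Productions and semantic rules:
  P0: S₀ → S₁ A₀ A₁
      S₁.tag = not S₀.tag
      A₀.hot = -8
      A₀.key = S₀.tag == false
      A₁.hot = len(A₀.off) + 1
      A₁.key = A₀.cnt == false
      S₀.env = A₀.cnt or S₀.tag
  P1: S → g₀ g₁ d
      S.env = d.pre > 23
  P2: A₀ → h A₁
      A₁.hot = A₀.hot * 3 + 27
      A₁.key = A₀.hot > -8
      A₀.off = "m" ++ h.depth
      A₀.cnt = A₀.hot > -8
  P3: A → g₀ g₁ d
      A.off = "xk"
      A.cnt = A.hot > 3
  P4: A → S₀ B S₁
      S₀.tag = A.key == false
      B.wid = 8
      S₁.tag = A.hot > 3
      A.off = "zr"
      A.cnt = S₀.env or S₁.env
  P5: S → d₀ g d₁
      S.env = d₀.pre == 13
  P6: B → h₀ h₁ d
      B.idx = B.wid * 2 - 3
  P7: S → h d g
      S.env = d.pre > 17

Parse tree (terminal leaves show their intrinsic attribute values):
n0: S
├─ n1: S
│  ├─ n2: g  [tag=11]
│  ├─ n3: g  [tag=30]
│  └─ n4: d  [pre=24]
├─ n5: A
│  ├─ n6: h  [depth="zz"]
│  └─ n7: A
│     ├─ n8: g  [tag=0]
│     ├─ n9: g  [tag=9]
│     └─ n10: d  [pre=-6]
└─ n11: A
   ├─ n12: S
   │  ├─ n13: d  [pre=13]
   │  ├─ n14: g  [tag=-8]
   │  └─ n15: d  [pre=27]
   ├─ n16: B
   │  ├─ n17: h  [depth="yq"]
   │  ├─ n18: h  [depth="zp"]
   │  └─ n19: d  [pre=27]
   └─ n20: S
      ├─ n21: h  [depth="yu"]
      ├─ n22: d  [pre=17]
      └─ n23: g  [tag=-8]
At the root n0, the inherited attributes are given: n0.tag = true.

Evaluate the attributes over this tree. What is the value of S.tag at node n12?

1. n0.tag = true  [given at root]
2. n1.tag = false  [not S₀.tag]
3. n2.tag = 11  [terminal]
4. n3.tag = 30  [terminal]
5. n4.pre = 24  [terminal]
6. n1.env = true  [d.pre > 23]
7. n5.hot = -8  [-8]
8. n5.key = false  [S₀.tag == false]
9. n6.depth = "zz"  [terminal]
10. n7.hot = 3  [A₀.hot * 3 + 27]
11. n7.key = false  [A₀.hot > -8]
12. n8.tag = 0  [terminal]
13. n9.tag = 9  [terminal]
14. n10.pre = -6  [terminal]
15. n7.off = "xk"  ["xk"]
16. n7.cnt = false  [A.hot > 3]
17. n5.off = "mzz"  ["m" ++ h.depth]
18. n5.cnt = false  [A₀.hot > -8]
19. n11.hot = 4  [len(A₀.off) + 1]
20. n11.key = true  [A₀.cnt == false]
21. n12.tag = false  [A.key == false]
22. n13.pre = 13  [terminal]
23. n14.tag = -8  [terminal]
24. n15.pre = 27  [terminal]
25. n12.env = true  [d₀.pre == 13]
26. n16.wid = 8  [8]
27. n17.depth = "yq"  [terminal]
28. n18.depth = "zp"  [terminal]
29. n19.pre = 27  [terminal]
30. n16.idx = 13  [B.wid * 2 - 3]
31. n20.tag = true  [A.hot > 3]
32. n21.depth = "yu"  [terminal]
33. n22.pre = 17  [terminal]
34. n23.tag = -8  [terminal]
35. n20.env = false  [d.pre > 17]
36. n11.off = "zr"  ["zr"]
37. n11.cnt = true  [S₀.env or S₁.env]
38. n0.env = true  [A₀.cnt or S₀.tag]

false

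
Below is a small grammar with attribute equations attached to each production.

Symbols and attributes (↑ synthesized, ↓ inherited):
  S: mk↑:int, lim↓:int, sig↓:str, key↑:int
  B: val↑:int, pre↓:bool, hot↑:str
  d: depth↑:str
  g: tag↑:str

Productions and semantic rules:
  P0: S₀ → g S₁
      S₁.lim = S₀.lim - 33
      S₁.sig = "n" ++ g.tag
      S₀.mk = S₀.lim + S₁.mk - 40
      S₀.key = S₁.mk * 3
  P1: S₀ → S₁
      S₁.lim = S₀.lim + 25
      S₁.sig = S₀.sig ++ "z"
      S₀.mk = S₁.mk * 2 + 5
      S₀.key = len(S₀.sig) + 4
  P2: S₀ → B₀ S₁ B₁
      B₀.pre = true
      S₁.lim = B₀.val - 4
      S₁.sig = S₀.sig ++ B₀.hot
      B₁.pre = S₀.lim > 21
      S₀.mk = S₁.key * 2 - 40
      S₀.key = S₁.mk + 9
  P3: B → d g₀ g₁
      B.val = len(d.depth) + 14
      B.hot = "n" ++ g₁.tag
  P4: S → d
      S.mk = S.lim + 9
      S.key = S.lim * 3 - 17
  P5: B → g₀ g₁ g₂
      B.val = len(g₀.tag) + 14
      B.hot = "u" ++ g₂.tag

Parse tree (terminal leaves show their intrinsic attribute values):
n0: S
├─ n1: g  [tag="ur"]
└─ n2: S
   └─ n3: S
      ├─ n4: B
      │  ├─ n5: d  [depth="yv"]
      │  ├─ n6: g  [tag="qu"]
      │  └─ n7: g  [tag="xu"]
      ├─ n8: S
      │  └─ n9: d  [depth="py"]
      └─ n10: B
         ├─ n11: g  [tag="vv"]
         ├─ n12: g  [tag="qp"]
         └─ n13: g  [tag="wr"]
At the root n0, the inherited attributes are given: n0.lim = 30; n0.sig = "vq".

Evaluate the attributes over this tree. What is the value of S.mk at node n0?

1. n0.lim = 30  [given at root]
2. n0.sig = "vq"  [given at root]
3. n1.tag = "ur"  [terminal]
4. n2.lim = -3  [S₀.lim - 33]
5. n2.sig = "nur"  ["n" ++ g.tag]
6. n3.lim = 22  [S₀.lim + 25]
7. n3.sig = "nurz"  [S₀.sig ++ "z"]
8. n4.pre = true  [true]
9. n5.depth = "yv"  [terminal]
10. n6.tag = "qu"  [terminal]
11. n7.tag = "xu"  [terminal]
12. n4.val = 16  [len(d.depth) + 14]
13. n4.hot = "nxu"  ["n" ++ g₁.tag]
14. n8.lim = 12  [B₀.val - 4]
15. n8.sig = "nurznxu"  [S₀.sig ++ B₀.hot]
16. n9.depth = "py"  [terminal]
17. n8.mk = 21  [S.lim + 9]
18. n8.key = 19  [S.lim * 3 - 17]
19. n10.pre = true  [S₀.lim > 21]
20. n11.tag = "vv"  [terminal]
21. n12.tag = "qp"  [terminal]
22. n13.tag = "wr"  [terminal]
23. n10.val = 16  [len(g₀.tag) + 14]
24. n10.hot = "uwr"  ["u" ++ g₂.tag]
25. n3.mk = -2  [S₁.key * 2 - 40]
26. n3.key = 30  [S₁.mk + 9]
27. n2.mk = 1  [S₁.mk * 2 + 5]
28. n2.key = 7  [len(S₀.sig) + 4]
29. n0.mk = -9  [S₀.lim + S₁.mk - 40]
30. n0.key = 3  [S₁.mk * 3]

-9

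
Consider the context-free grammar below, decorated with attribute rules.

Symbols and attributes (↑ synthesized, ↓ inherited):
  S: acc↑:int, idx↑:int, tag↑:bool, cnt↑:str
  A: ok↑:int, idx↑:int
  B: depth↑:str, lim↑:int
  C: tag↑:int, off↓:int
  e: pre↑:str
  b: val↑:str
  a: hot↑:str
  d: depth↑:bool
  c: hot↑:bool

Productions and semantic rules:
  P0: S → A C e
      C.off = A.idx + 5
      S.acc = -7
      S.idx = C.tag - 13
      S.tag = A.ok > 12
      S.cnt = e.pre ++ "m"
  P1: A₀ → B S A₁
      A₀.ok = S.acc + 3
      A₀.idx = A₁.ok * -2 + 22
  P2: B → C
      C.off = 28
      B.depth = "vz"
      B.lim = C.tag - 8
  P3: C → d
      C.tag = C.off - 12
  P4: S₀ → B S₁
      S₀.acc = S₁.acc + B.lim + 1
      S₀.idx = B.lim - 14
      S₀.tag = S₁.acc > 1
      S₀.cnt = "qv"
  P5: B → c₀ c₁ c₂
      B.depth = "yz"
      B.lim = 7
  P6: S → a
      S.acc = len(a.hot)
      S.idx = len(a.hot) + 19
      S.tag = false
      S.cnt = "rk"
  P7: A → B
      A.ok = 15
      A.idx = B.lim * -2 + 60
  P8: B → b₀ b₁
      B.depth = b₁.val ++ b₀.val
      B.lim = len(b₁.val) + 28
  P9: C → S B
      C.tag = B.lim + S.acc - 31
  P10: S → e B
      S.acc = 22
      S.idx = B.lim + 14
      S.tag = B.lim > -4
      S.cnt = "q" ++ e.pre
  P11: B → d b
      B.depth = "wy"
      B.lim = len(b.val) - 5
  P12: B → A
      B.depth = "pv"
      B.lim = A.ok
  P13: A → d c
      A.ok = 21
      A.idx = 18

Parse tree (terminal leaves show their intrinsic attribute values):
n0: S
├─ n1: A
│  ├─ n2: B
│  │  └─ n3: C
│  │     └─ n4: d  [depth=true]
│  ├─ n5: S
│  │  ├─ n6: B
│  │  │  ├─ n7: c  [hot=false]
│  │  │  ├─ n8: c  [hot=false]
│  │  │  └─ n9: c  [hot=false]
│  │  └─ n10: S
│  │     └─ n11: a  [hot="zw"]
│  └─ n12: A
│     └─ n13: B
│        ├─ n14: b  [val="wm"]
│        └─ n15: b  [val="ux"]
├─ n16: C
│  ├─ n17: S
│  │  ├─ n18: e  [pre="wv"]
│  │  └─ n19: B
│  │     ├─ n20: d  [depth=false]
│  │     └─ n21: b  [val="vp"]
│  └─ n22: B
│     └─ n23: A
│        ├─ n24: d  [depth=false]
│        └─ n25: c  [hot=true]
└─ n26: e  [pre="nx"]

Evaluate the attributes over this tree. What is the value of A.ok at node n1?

13

1. n3.off = 28  [28]
2. n4.depth = true  [terminal]
3. n3.tag = 16  [C.off - 12]
4. n2.depth = "vz"  ["vz"]
5. n2.lim = 8  [C.tag - 8]
6. n7.hot = false  [terminal]
7. n8.hot = false  [terminal]
8. n9.hot = false  [terminal]
9. n6.depth = "yz"  ["yz"]
10. n6.lim = 7  [7]
11. n11.hot = "zw"  [terminal]
12. n10.acc = 2  [len(a.hot)]
13. n10.idx = 21  [len(a.hot) + 19]
14. n10.tag = false  [false]
15. n10.cnt = "rk"  ["rk"]
16. n5.acc = 10  [S₁.acc + B.lim + 1]
17. n5.idx = -7  [B.lim - 14]
18. n5.tag = true  [S₁.acc > 1]
19. n5.cnt = "qv"  ["qv"]
20. n14.val = "wm"  [terminal]
21. n15.val = "ux"  [terminal]
22. n13.depth = "uxwm"  [b₁.val ++ b₀.val]
23. n13.lim = 30  [len(b₁.val) + 28]
24. n12.ok = 15  [15]
25. n12.idx = 0  [B.lim * -2 + 60]
26. n1.ok = 13  [S.acc + 3]
27. n1.idx = -8  [A₁.ok * -2 + 22]
28. n16.off = -3  [A.idx + 5]
29. n18.pre = "wv"  [terminal]
30. n20.depth = false  [terminal]
31. n21.val = "vp"  [terminal]
32. n19.depth = "wy"  ["wy"]
33. n19.lim = -3  [len(b.val) - 5]
34. n17.acc = 22  [22]
35. n17.idx = 11  [B.lim + 14]
36. n17.tag = true  [B.lim > -4]
37. n17.cnt = "qwv"  ["q" ++ e.pre]
38. n24.depth = false  [terminal]
39. n25.hot = true  [terminal]
40. n23.ok = 21  [21]
41. n23.idx = 18  [18]
42. n22.depth = "pv"  ["pv"]
43. n22.lim = 21  [A.ok]
44. n16.tag = 12  [B.lim + S.acc - 31]
45. n26.pre = "nx"  [terminal]
46. n0.acc = -7  [-7]
47. n0.idx = -1  [C.tag - 13]
48. n0.tag = true  [A.ok > 12]
49. n0.cnt = "nxm"  [e.pre ++ "m"]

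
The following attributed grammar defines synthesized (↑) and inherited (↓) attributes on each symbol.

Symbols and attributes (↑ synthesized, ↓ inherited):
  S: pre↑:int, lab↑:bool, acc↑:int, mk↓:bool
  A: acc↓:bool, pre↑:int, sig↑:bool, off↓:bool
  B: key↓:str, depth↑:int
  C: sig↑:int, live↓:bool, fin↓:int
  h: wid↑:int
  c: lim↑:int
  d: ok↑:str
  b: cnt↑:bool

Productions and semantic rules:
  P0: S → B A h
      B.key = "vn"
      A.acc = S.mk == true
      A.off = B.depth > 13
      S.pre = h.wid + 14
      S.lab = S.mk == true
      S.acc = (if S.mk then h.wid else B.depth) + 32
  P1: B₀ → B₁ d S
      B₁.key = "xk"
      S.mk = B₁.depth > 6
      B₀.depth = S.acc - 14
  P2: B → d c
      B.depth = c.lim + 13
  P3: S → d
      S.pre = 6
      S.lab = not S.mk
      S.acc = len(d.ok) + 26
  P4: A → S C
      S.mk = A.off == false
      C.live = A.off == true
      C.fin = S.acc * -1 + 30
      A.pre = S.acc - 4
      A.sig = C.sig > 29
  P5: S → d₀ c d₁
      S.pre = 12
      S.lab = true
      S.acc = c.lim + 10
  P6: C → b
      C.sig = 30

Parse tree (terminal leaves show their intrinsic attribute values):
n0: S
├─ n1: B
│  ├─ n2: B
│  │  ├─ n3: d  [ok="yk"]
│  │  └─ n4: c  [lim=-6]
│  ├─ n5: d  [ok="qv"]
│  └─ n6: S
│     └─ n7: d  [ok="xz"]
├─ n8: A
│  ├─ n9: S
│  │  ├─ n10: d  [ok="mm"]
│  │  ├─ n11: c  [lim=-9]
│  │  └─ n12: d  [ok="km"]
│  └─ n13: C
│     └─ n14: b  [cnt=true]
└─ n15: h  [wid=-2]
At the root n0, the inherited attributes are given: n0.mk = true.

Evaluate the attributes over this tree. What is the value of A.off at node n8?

true

1. n0.mk = true  [given at root]
2. n1.key = "vn"  ["vn"]
3. n2.key = "xk"  ["xk"]
4. n3.ok = "yk"  [terminal]
5. n4.lim = -6  [terminal]
6. n2.depth = 7  [c.lim + 13]
7. n5.ok = "qv"  [terminal]
8. n6.mk = true  [B₁.depth > 6]
9. n7.ok = "xz"  [terminal]
10. n6.pre = 6  [6]
11. n6.lab = false  [not S.mk]
12. n6.acc = 28  [len(d.ok) + 26]
13. n1.depth = 14  [S.acc - 14]
14. n8.acc = true  [S.mk == true]
15. n8.off = true  [B.depth > 13]
16. n9.mk = false  [A.off == false]
17. n10.ok = "mm"  [terminal]
18. n11.lim = -9  [terminal]
19. n12.ok = "km"  [terminal]
20. n9.pre = 12  [12]
21. n9.lab = true  [true]
22. n9.acc = 1  [c.lim + 10]
23. n13.live = true  [A.off == true]
24. n13.fin = 29  [S.acc * -1 + 30]
25. n14.cnt = true  [terminal]
26. n13.sig = 30  [30]
27. n8.pre = -3  [S.acc - 4]
28. n8.sig = true  [C.sig > 29]
29. n15.wid = -2  [terminal]
30. n0.pre = 12  [h.wid + 14]
31. n0.lab = true  [S.mk == true]
32. n0.acc = 30  [(if S.mk then h.wid else B.depth) + 32]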